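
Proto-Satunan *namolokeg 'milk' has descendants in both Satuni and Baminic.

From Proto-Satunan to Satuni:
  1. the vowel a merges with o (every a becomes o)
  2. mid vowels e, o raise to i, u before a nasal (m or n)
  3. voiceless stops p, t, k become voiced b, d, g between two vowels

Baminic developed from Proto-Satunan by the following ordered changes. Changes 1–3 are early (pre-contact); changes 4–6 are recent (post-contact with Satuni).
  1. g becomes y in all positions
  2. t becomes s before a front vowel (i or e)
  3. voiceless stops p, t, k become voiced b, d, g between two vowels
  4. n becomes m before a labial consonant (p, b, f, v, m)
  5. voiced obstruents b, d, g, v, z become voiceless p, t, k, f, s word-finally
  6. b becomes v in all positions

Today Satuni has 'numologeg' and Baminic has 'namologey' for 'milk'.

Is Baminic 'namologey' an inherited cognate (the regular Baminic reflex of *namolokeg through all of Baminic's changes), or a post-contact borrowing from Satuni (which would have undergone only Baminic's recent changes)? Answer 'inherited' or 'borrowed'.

inherited

If inherited, *namolokeg would pass through all of Baminic's changes:
Baminic: *namolokeg > namolokey > namologey  (by unconditioned shift, intervocalic voicing)
If borrowed from Satuni 'numologeg' after the early changes, it would undergo only the recent ones:
  rule 4 (nasal place assimilation): no change (numologeg)
  rule 5 (final devoicing): numologeg → numologek
  rule 6 (unconditioned shift): no change (numologek)
  ⇒ as a loan: numologek
Baminic 'namologey' matches the inherited outcome exactly, so it is an inherited cognate, not a loan.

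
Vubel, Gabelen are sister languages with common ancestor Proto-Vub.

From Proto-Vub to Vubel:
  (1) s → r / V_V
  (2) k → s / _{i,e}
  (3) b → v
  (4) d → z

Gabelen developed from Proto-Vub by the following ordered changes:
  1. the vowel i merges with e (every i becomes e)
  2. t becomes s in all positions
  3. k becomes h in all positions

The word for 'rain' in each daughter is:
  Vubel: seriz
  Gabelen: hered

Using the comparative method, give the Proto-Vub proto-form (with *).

*kerid

Position 4: Vubel has i, Gabelen has e. Vubel preserves i here (none of its changes turn any other segment into i), so the proto-segment is *i.
Position 1: Vubel has s, Gabelen has h. Taking the neighbouring segments as reconstructed: Vubel s could go back to *k or *s; Gabelen h could go back to *k or *h — the one source consistent with every daughter is *k.
Position 5: Vubel has z, Gabelen has d. Gabelen preserves d here (none of its changes turn any other segment into d), so the proto-segment is *d.
Verify the candidate proto-form against each daughter:
Vubel: *kerid
  kerid (rule 1 does not apply)
  kerid → serid   [palatalisation]
  serid (rule 3 does not apply)
  serid → seriz   [unconditioned shift]
  giving Vubel seriz.
Gabelen: *kerid > kered > hered  (by vowel merger, unconditioned shift)
Only *kerid yields all of Vubel seriz, Gabelen hered.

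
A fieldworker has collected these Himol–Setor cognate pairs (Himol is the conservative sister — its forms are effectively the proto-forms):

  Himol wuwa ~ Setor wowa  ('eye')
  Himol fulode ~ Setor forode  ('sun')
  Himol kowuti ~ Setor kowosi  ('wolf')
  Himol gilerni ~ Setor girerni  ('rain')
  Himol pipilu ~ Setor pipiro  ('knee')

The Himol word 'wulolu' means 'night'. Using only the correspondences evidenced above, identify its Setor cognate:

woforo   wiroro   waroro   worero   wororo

wuwa ~ wowa, fulode ~ forode — Himol u corresponds to Setor o after a consonant, before a consonant other than r, m, n, p, b, f, v.
fulode ~ forode — Himol l corresponds to Setor r between vowels (before a back vowel).
pipilu ~ pipiro — Himol l corresponds to Setor r between vowels (before a back vowel).
pipilu ~ pipiro — Himol u corresponds to Setor o word-finally.
Applying these to Himol 'wulolu':
  wulolu → wololu   (u→o after a consonant, before a consonant other than r, m, n, p, b, f, v)
  wololu → worolu   (l→r between vowels (before a back vowel))
  worolu → wororu   (l→r between vowels (before a back vowel))
  wororu → wororo   (u→o word-finally)
So the Setor cognate is 'wororo'.

wororo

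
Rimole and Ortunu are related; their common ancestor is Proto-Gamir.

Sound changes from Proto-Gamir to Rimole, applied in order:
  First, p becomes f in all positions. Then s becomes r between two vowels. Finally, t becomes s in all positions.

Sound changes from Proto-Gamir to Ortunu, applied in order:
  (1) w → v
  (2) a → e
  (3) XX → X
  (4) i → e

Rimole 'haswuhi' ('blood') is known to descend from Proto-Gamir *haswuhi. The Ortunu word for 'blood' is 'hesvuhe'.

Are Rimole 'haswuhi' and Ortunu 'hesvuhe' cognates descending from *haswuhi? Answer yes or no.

yes

Derive the expected Ortunu reflex of *haswuhi:
Ortunu: *haswuhi
  haswuhi → hasvuhi   [unconditioned shift]
  hasvuhi → hesvuhi   [vowel merger]
  hesvuhi (rule 3 does not apply)
  hesvuhi → hesvuhe   [vowel merger]
  giving Ortunu hesvuhe.
Ortunu 'hesvuhe' matches the regular reflex exactly, so the pair is cognate.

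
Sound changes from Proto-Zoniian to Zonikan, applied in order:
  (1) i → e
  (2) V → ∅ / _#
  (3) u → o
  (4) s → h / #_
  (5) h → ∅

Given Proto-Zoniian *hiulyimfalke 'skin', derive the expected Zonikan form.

Zonikan: *hiulyimfalke
  hiulyimfalke → heulyemfalke   [vowel merger]
  heulyemfalke → heulyemfalk   [apocope]
  heulyemfalk → heolyemfalk   [vowel merger]
  heolyemfalk (rule 4 does not apply)
  heolyemfalk → eolyemfalk   [h-loss]
  giving Zonikan eolyemfalk.

eolyemfalk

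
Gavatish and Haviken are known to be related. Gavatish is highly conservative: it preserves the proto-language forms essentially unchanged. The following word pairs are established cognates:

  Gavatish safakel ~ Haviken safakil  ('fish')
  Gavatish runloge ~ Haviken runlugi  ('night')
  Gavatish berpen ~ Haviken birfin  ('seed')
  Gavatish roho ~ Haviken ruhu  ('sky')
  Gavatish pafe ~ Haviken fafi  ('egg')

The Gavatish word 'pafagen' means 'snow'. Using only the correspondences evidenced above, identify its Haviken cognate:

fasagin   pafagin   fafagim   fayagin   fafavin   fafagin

pafe ~ fafi — Gavatish p corresponds to Haviken f word-initially before a back vowel.
berpen ~ birfin — Gavatish e corresponds to Haviken i after a consonant, before a nasal.
Applying these to Gavatish 'pafagen':
  pafagen → fafagen   (p→f word-initially before a back vowel)
  fafagen → fafagin   (e→i after a consonant, before a nasal)
So the Haviken cognate is 'fafagin'.

fafagin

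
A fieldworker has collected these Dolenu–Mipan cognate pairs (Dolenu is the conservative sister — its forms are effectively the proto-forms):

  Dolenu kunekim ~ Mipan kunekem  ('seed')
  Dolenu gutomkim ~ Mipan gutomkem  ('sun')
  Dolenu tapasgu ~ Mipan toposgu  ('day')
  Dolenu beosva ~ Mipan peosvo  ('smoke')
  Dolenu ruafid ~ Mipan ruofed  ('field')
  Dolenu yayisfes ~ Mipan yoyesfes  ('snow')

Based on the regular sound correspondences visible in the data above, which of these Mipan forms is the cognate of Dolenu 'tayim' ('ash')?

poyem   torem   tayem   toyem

toyem

tapasgu ~ toposgu, yayisfes ~ yoyesfes — Dolenu a corresponds to Mipan o after a consonant, before a consonant other than r, m, n, p, b, f, v.
kunekim ~ kunekem, gutomkim ~ gutomkem — Dolenu i corresponds to Mipan e after a consonant, before a nasal.
Applying these to Dolenu 'tayim':
  tayim → toyim   (a→o after a consonant, before a consonant other than r, m, n, p, b, f, v)
  toyim → toyem   (i→e after a consonant, before a nasal)
So the Mipan cognate is 'toyem'.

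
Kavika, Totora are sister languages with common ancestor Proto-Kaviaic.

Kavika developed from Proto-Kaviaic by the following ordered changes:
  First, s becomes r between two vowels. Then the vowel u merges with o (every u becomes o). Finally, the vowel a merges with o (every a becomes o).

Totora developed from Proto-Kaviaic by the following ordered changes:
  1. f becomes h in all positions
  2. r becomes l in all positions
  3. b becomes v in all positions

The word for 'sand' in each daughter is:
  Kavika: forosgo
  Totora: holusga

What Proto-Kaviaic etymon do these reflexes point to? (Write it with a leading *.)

Position 1: Kavika has f, Totora has h. Kavika preserves f here (none of its changes turn any other segment into f), so the proto-segment is *f.
Position 3: Kavika has r, Totora has l. Taking the neighbouring segments as reconstructed: Kavika r could go back to *s or *r; Totora l could go back to *l or *r — the one source consistent with every daughter is *r.
Verify the candidate proto-form against each daughter:
Kavika: *forusga
  forusga (rule 1 does not apply)
  forusga → forosga   [vowel merger]
  forosga → forosgo   [vowel merger]
  giving Kavika forosgo.
Totora: *forusga
  forusga → horusga   [unconditioned shift]
  horusga → holusga   [unconditioned shift]
  holusga (rule 3 does not apply)
  giving Totora holusga.
Only *forusga yields all of Kavika forosgo, Totora holusga.

*forusga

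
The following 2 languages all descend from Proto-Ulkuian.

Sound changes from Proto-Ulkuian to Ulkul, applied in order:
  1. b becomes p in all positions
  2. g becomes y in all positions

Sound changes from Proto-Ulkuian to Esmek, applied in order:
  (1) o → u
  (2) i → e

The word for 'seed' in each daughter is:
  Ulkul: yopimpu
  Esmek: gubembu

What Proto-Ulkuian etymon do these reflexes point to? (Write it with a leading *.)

Position 4: Ulkul has i, Esmek has e. Ulkul preserves i here (none of its changes turn any other segment into i), so the proto-segment is *i.
Position 6: Ulkul has p, Esmek has b. Esmek preserves b here (none of its changes turn any other segment into b), so the proto-segment is *b.
Position 3: Ulkul has p, Esmek has b. Esmek preserves b here (none of its changes turn any other segment into b), so the proto-segment is *b.
Verify the candidate proto-form against each daughter:
Ulkul: *gobimbu > gopimpu > yopimpu  (by unconditioned shift, unconditioned shift)
Esmek: *gobimbu > gubimbu > gubembu  (by vowel merger, vowel merger)
*gobimbu is the unique common source.

*gobimbu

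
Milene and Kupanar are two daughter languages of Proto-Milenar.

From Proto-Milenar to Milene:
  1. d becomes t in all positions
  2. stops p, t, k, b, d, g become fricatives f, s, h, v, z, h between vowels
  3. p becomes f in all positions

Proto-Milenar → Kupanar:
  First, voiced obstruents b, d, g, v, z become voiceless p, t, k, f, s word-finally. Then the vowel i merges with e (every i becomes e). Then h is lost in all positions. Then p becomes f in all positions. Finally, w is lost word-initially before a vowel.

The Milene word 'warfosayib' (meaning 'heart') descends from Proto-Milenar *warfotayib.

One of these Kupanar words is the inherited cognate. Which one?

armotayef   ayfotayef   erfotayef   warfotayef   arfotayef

Kupanar: start from *warfotayib.
  rule 1 (final devoicing): warfotayib → warfotayip
  rule 2 (vowel merger): warfotayip → warfotayep
  rule 3: no change — warfotayep
  rule 4 (unconditioned shift): warfotayep → warfotayef
  rule 5 (glide loss): warfotayef → arfotayef
  ⇒ Kupanar arfotayef
The other candidates each miss or misapply at least one Kupanar change.

arfotayef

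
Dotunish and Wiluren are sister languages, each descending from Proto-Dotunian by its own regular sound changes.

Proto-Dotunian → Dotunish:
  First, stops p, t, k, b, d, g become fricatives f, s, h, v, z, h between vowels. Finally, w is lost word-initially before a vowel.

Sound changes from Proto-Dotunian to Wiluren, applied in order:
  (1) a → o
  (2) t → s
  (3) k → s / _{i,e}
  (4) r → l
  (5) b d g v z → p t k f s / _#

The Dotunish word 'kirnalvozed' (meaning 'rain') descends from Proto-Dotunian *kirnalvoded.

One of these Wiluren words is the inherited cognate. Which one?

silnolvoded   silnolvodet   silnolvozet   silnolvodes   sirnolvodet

silnolvodet

Wiluren: start from *kirnalvoded.
  rule 1 (vowel merger): kirnalvoded → kirnolvoded
  rule 2: no change — kirnolvoded
  rule 3 (palatalisation): kirnolvoded → sirnolvoded
  rule 4 (unconditioned shift): sirnolvoded → silnolvoded
  rule 5 (final devoicing): silnolvoded → silnolvodet
  ⇒ Wiluren silnolvodet
The other candidates each miss or misapply at least one Wiluren change.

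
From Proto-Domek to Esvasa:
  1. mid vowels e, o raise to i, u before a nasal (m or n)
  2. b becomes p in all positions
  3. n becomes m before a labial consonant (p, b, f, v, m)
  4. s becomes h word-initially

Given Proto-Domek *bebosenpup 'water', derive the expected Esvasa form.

Esvasa: start from *bebosenpup.
  rule 1 (pre-nasal raising): bebosenpup → bebosinpup
  rule 2 (unconditioned shift): bebosinpup → peposinpup
  rule 3 (nasal place assimilation): peposinpup → peposimpup
  rule 4: no change — peposimpup
  ⇒ Esvasa peposimpup

peposimpup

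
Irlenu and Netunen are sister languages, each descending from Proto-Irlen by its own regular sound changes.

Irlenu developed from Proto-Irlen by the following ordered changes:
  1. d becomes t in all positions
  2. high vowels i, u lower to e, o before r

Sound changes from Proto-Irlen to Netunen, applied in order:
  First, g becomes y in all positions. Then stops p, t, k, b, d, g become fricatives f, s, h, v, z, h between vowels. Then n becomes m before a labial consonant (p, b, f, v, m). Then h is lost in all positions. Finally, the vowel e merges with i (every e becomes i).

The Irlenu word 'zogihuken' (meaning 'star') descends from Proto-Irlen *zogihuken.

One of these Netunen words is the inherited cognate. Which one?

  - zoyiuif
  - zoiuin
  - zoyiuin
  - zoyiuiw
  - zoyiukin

Netunen: *zogihuken > zoyihuken > zoyihuhen > zoyiuen > zoyiuin  (by unconditioned shift, intervocalic lenition, h-loss, vowel merger)

zoyiuin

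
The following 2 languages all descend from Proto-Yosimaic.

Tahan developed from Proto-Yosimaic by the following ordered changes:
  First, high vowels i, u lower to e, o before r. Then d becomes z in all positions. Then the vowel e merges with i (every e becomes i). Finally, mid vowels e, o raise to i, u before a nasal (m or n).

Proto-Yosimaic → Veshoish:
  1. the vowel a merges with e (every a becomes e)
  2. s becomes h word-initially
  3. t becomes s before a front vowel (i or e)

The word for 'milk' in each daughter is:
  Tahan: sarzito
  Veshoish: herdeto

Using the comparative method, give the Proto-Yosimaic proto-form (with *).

*sardeto

Position 1: Tahan has s, Veshoish has h. Tahan preserves s here (none of its changes turn any other segment into s), so the proto-segment is *s.
Position 2: Tahan has a, Veshoish has e. Tahan preserves a here (none of its changes turn any other segment into a), so the proto-segment is *a.
Position 4: Tahan has z, Veshoish has d. Veshoish preserves d here (none of its changes turn any other segment into d), so the proto-segment is *d.
This points to *sardeto. Verify forward in each daughter:
Tahan: *sardeto > sarzeto > sarzito  (by unconditioned shift, vowel merger)
Veshoish: *sardeto
  sardeto → serdeto   [vowel merger]
  serdeto → herdeto   [debuccalisation]
  herdeto (rule 3 does not apply)
  giving Veshoish herdeto.
Only *sardeto yields all of Tahan sarzito, Veshoish herdeto.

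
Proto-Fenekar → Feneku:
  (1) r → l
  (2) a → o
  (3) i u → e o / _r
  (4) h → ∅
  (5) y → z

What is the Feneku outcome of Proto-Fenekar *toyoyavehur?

tozozoveul

Feneku: start from *toyoyavehur.
  rule 1 (unconditioned shift): toyoyavehur → toyoyavehul
  rule 2 (vowel merger): toyoyavehul → toyoyovehul
  rule 3: no change — toyoyovehul
  rule 4 (h-loss): toyoyovehul → toyoyoveul
  rule 5 (unconditioned shift): toyoyoveul → tozozoveul
  ⇒ Feneku tozozoveul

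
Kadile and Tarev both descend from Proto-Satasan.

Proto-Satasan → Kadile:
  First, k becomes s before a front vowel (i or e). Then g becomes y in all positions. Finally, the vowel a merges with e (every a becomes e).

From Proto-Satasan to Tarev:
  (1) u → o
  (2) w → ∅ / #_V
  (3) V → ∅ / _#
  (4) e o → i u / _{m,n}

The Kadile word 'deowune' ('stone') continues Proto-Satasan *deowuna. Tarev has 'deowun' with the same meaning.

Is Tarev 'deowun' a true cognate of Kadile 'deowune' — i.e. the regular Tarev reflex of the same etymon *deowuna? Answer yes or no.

yes

Derive the expected Tarev reflex of *deowuna:
Tarev: *deowuna
  deowuna → deowona   [vowel merger]
  deowona (rule 2 does not apply)
  deowona → deowon   [apocope]
  deowon → deowun   [pre-nasal raising]
  giving Tarev deowun.
Tarev 'deowun' matches the regular reflex exactly, so the pair is cognate.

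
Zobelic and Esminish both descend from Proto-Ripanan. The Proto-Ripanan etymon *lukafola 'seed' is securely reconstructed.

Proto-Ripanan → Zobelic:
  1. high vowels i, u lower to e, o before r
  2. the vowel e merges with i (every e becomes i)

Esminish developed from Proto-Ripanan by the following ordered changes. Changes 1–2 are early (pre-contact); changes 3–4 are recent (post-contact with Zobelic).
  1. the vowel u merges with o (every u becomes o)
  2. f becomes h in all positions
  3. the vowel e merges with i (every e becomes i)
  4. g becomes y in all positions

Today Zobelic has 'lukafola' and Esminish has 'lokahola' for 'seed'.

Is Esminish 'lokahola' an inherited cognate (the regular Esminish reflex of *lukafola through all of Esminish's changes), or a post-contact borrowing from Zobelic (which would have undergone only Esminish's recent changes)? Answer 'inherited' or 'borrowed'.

If inherited, *lukafola would pass through all of Esminish's changes:
Esminish: start from *lukafola.
  rule 1 (vowel merger): lukafola → lokafola
  rule 2 (unconditioned shift): lokafola → lokahola
  rule 3: no change — lokahola
  rule 4: no change — lokahola
  ⇒ Esminish lokahola
If borrowed from Zobelic 'lukafola' after the early changes, it would undergo only the recent ones:
  rule 3 (vowel merger): no change (lukafola)
  rule 4 (unconditioned shift): no change (lukafola)
  ⇒ as a loan: lukafola
Esminish 'lokahola' matches the inherited outcome exactly, so it is an inherited cognate, not a loan.

inherited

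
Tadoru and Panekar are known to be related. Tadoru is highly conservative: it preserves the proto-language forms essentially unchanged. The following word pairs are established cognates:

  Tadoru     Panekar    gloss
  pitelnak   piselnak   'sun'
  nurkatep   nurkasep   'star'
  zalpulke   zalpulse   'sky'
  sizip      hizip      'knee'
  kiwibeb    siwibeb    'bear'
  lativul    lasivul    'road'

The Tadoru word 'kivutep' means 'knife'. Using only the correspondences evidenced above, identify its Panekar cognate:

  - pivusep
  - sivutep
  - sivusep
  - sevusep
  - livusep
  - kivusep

sivusep

kiwibeb ~ siwibeb — Tadoru k corresponds to Panekar s word-initially before a front vowel.
pitelnak ~ piselnak, nurkatep ~ nurkasep — Tadoru t corresponds to Panekar s between vowels (before a front vowel).
Applying these to Tadoru 'kivutep':
  kivutep → sivutep   (k→s word-initially before a front vowel)
  sivutep → sivusep   (t→s between vowels (before a front vowel))
So the Panekar cognate is 'sivusep'.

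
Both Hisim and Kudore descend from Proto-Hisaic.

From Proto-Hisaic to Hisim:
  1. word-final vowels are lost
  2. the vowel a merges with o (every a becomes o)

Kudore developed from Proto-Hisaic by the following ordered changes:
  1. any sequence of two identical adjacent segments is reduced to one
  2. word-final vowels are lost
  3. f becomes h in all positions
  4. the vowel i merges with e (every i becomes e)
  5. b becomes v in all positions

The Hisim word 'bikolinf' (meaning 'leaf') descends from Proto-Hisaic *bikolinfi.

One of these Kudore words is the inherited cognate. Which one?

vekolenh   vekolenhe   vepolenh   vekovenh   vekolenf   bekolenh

vekolenh

Kudore: start from *bikolinfi.
  rule 1: no change — bikolinfi
  rule 2 (apocope): bikolinfi → bikolinf
  rule 3 (unconditioned shift): bikolinf → bikolinh
  rule 4 (vowel merger): bikolinh → bekolenh
  rule 5 (unconditioned shift): bekolenh → vekolenh
  ⇒ Kudore vekolenh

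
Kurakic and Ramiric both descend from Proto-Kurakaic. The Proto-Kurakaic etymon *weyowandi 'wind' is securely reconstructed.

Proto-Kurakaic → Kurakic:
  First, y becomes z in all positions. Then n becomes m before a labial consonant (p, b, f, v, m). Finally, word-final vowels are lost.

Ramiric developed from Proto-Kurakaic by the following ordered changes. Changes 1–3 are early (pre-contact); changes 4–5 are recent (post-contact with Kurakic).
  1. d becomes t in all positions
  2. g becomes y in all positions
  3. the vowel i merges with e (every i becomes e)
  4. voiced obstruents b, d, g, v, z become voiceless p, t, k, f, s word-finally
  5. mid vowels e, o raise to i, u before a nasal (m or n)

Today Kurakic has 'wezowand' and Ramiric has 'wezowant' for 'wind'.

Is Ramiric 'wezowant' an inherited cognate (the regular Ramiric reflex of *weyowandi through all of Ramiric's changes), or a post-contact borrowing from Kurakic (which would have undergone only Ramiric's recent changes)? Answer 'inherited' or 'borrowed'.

borrowed

If inherited, *weyowandi would pass through all of Ramiric's changes:
Ramiric: start from *weyowandi.
  rule 1 (unconditioned shift): weyowandi → weyowanti
  rule 2: no change — weyowanti
  rule 3 (vowel merger): weyowanti → weyowante
  rule 4: no change — weyowante
  rule 5: no change — weyowante
  ⇒ Ramiric weyowante
If borrowed from Kurakic 'wezowand' after the early changes, it would undergo only the recent ones:
  rule 4 (final devoicing): wezowand → wezowant
  rule 5 (pre-nasal raising): no change (wezowant)
  ⇒ as a loan: wezowant
Ramiric 'wezowant' matches the loan outcome 'wezowant', not the inherited 'weyowante' — it skipped the early Ramiric changes, so it was borrowed from Kurakic.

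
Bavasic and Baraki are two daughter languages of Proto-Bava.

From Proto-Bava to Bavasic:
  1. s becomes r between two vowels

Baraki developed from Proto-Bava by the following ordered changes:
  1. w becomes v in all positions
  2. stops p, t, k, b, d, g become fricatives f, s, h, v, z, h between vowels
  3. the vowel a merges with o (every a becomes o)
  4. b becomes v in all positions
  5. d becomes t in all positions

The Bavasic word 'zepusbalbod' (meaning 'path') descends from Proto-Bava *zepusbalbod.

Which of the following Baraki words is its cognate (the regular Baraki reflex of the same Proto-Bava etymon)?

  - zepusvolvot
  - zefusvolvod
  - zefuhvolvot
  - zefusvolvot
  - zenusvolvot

Baraki: start from *zepusbalbod.
  rule 1: no change — zepusbalbod
  rule 2 (intervocalic lenition): zepusbalbod → zefusbalbod
  rule 3 (vowel merger): zefusbalbod → zefusbolbod
  rule 4 (unconditioned shift): zefusbolbod → zefusvolvod
  rule 5 (unconditioned shift): zefusvolvod → zefusvolvot
  ⇒ Baraki zefusvolvot

zefusvolvot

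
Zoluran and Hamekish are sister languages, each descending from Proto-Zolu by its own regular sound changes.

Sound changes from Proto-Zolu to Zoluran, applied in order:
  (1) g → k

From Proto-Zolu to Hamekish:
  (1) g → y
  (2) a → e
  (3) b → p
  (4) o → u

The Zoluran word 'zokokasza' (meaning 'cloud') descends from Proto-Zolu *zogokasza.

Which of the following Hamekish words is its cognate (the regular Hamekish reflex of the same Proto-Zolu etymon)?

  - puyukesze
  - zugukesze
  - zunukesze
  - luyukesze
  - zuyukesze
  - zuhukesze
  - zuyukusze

zuyukesze

Hamekish: *zogokasza
  zogokasza → zoyokasza   [unconditioned shift]
  zoyokasza → zoyokesze   [vowel merger]
  zoyokesze (rule 3 does not apply)
  zoyokesze → zuyukesze   [vowel merger]
  giving Hamekish zuyukesze.
Only 'zuyukesze' matches the regular Hamekish development of *zogokasza.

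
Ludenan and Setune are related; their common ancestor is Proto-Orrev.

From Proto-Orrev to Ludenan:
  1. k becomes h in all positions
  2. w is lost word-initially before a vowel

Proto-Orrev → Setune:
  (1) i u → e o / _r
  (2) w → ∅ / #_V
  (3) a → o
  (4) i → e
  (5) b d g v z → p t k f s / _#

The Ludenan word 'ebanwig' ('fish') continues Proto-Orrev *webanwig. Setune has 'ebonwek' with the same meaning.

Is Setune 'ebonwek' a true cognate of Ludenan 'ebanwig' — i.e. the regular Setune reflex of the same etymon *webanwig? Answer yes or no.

yes

Derive the expected Setune reflex of *webanwig:
Setune: *webanwig > ebanwig > ebonwig > ebonweg > ebonwek  (by glide loss, vowel merger, vowel merger, final devoicing)
Setune 'ebonwek' matches the regular reflex exactly, so the pair is cognate.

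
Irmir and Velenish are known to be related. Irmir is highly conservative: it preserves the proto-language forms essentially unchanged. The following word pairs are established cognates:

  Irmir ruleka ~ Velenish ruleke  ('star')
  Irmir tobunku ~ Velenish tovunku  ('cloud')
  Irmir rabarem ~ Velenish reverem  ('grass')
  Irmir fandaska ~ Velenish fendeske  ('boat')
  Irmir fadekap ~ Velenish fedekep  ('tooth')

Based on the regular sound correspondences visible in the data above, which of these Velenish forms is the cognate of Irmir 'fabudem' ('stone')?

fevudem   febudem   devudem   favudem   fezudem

fevudem

rabarem ~ reverem — Irmir a corresponds to Velenish e after a consonant, before a labial obstruent.
tobunku ~ tovunku — Irmir b corresponds to Velenish v between vowels (before a back vowel).
Applying these to Irmir 'fabudem':
  fabudem → febudem   (a→e after a consonant, before a labial obstruent)
  febudem → fevudem   (b→v between vowels (before a back vowel))
So the Velenish cognate is 'fevudem'.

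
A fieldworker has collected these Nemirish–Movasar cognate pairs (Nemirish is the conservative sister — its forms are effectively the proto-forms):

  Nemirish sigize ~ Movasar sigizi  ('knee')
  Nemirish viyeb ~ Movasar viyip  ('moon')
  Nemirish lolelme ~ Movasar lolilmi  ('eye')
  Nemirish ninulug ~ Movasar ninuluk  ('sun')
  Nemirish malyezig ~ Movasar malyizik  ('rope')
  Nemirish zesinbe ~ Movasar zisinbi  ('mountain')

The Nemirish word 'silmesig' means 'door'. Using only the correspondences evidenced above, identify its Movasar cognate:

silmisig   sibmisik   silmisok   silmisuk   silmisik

lolelme ~ lolilmi, malyezig ~ malyizik — Nemirish e corresponds to Movasar i after a consonant, before a consonant other than r, m, n, p, b, f, v.
ninulug ~ ninuluk, malyezig ~ malyizik — Nemirish g corresponds to Movasar k word-finally.
Applying these to Nemirish 'silmesig':
  silmesig → silmisig   (e→i after a consonant, before a consonant other than r, m, n, p, b, f, v)
  silmisig → silmisik   (g→k word-finally)
So the Movasar cognate is 'silmisik'.

silmisik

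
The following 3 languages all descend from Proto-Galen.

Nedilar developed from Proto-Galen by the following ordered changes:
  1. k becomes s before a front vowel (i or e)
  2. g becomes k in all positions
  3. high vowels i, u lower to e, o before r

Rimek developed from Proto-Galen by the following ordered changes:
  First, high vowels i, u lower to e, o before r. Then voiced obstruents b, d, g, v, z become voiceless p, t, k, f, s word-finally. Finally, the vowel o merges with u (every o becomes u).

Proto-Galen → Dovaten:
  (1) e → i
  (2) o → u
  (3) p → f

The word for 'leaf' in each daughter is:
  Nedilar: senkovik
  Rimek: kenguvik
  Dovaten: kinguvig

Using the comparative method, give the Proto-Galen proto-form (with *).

Position 1: Nedilar has s, Rimek has k, Dovaten has k. Dovaten preserves k here (none of its changes turn any other segment into k), so the proto-segment is *k.
Position 4: Nedilar has k, Rimek has g, Dovaten has g. Rimek preserves g here (none of its changes turn any other segment into g), so the proto-segment is *g.
Verify the candidate proto-form against each daughter:
Nedilar: start from *kengovig.
  rule 1 (palatalisation): kengovig → sengovig
  rule 2 (unconditioned shift): sengovig → senkovik
  rule 3: no change — senkovik
  ⇒ Nedilar senkovik
Rimek: *kengovig
  kengovig (rule 1 does not apply)
  kengovig → kengovik   [final devoicing]
  kengovik → kenguvik   [vowel merger]
  giving Rimek kenguvik.
Dovaten: start from *kengovig.
  rule 1 (vowel merger): kengovig → kingovig
  rule 2 (vowel merger): kingovig → kinguvig
  rule 3: no change — kinguvig
  ⇒ Dovaten kinguvig
No other proto-form is consistent with every reflex, so the reconstruction is *kengovig.

*kengovig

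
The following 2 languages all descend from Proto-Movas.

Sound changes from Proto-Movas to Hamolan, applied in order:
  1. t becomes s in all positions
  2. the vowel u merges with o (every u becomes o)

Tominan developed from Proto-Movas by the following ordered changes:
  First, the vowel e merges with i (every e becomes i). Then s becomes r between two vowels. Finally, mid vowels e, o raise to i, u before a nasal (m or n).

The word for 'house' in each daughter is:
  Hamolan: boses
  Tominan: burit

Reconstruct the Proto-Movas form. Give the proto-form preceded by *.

*buset

Position 4: Hamolan has e, Tominan has i. Hamolan preserves e here (none of its changes turn any other segment into e), so the proto-segment is *e.
Position 3: Hamolan has s, Tominan has r. Taking the neighbouring segments as reconstructed: Hamolan s could go back to *t or *s; Tominan r could go back to *s or *r — the one source consistent with every daughter is *s.
Continuing position by position gives *buset; check it forward:
Hamolan: *buset > buses > boses  (by unconditioned shift, vowel merger)
Tominan: *buset
  buset → busit   [vowel merger]
  busit → burit   [rhotacism]
  burit (rule 3 does not apply)
  giving Tominan burit.
No other proto-form is consistent with every reflex, so the reconstruction is *buset.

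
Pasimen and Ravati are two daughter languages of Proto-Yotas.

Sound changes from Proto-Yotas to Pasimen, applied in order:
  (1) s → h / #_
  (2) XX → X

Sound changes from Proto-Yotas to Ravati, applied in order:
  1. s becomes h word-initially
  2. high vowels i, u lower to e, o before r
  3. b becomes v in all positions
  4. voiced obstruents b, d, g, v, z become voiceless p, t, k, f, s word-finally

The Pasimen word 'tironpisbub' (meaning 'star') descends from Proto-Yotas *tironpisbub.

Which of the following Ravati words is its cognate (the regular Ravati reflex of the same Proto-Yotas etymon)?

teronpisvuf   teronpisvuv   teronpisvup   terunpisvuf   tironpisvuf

Ravati: start from *tironpisbub.
  rule 1: no change — tironpisbub
  rule 2 (pre-rhotic lowering): tironpisbub → teronpisbub
  rule 3 (unconditioned shift): teronpisbub → teronpisvuv
  rule 4 (final devoicing): teronpisvuv → teronpisvuf
  ⇒ Ravati teronpisvuf
Only 'teronpisvuf' matches the regular Ravati development of *tironpisbub.

teronpisvuf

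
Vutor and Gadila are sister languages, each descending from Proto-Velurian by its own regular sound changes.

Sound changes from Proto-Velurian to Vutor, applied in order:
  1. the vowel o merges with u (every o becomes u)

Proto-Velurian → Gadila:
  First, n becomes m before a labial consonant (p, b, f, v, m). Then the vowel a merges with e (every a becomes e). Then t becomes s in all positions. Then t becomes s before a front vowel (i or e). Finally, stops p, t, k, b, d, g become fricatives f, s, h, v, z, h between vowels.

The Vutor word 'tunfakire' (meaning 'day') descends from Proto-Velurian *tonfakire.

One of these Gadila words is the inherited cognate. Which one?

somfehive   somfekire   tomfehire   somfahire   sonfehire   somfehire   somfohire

Gadila: start from *tonfakire.
  rule 1 (nasal place assimilation): tonfakire → tomfakire
  rule 2 (vowel merger): tomfakire → tomfekire
  rule 3 (unconditioned shift): tomfekire → somfekire
  rule 4: no change — somfekire
  rule 5 (intervocalic lenition): somfekire → somfehire
  ⇒ Gadila somfehire
The other candidates each miss or misapply at least one Gadila change.

somfehire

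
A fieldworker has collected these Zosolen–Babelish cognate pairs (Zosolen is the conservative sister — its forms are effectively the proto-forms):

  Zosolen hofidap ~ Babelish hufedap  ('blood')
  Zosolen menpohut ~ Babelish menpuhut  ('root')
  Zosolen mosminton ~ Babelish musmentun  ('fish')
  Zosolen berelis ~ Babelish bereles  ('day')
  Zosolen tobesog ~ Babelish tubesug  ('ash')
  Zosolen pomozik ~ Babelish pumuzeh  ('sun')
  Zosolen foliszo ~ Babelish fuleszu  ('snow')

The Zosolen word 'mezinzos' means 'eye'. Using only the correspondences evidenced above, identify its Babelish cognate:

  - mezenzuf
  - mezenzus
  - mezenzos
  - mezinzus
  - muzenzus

mezenzus

mosminton ~ musmentun — Zosolen i corresponds to Babelish e after a consonant, before a nasal.
menpohut ~ menpuhut, mosminton ~ musmentun — Zosolen o corresponds to Babelish u after a consonant, before a consonant other than r, m, n, p, b, f, v.
Applying these to Zosolen 'mezinzos':
  mezinzos → mezenzos   (i→e after a consonant, before a nasal)
  mezenzos → mezenzus   (o→u after a consonant, before a consonant other than r, m, n, p, b, f, v)
So the Babelish cognate is 'mezenzus'.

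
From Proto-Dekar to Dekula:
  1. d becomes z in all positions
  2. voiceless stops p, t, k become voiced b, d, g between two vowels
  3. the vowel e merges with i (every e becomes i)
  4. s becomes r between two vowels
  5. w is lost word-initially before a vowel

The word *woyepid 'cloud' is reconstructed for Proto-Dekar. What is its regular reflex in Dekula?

Dekula: start from *woyepid.
  rule 1 (unconditioned shift): woyepid → woyepiz
  rule 2 (intervocalic voicing): woyepiz → woyebiz
  rule 3 (vowel merger): woyebiz → woyibiz
  rule 4: no change — woyibiz
  rule 5 (glide loss): woyibiz → oyibiz
  ⇒ Dekula oyibiz

oyibiz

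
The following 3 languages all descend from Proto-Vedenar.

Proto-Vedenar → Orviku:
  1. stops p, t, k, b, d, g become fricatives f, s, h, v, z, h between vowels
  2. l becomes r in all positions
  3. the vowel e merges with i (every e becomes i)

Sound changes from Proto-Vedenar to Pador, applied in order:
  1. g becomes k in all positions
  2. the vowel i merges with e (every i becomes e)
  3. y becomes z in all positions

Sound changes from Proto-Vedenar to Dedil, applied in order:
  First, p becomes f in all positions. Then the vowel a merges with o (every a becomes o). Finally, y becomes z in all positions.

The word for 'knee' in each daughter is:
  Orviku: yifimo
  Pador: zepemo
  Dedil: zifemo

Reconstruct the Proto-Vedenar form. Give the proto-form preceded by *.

*yipemo

Position 2: Orviku has i, Pador has e, Dedil has i. Dedil preserves i here (none of its changes turn any other segment into i), so the proto-segment is *i.
Position 3: Orviku has f, Pador has p, Dedil has f. Pador preserves p here (none of its changes turn any other segment into p), so the proto-segment is *p.
Continuing position by position gives *yipemo; check it forward:
Orviku: start from *yipemo.
  rule 1 (intervocalic lenition): yipemo → yifemo
  rule 2: no change — yifemo
  rule 3 (vowel merger): yifemo → yifimo
  ⇒ Orviku yifimo
Pador: start from *yipemo.
  rule 1: no change — yipemo
  rule 2 (vowel merger): yipemo → yepemo
  rule 3 (unconditioned shift): yepemo → zepemo
  ⇒ Pador zepemo
Dedil: *yipemo > yifemo > zifemo  (by unconditioned shift, unconditioned shift)
Only *yipemo yields all of Orviku yifimo, Pador zepemo, Dedil zifemo.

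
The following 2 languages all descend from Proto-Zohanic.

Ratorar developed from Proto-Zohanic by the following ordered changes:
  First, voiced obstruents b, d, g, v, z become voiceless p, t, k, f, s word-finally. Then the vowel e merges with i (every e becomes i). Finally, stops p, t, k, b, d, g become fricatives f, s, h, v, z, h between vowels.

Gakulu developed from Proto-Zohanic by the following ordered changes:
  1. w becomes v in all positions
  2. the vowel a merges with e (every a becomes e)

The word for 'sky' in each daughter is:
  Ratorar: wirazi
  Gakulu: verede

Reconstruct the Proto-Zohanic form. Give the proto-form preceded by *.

*werade

Position 4: Ratorar has a, Gakulu has e. Ratorar preserves a here (none of its changes turn any other segment into a), so the proto-segment is *a.
Position 1: Ratorar has w, Gakulu has v. Ratorar preserves w here (none of its changes turn any other segment into w), so the proto-segment is *w.
Verify the candidate proto-form against each daughter:
Ratorar: *werade
  werade (rule 1 does not apply)
  werade → wiradi   [vowel merger]
  wiradi → wirazi   [intervocalic lenition]
  giving Ratorar wirazi.
Gakulu: *werade > verade > verede  (by unconditioned shift, vowel merger)
No other proto-form is consistent with every reflex, so the reconstruction is *werade.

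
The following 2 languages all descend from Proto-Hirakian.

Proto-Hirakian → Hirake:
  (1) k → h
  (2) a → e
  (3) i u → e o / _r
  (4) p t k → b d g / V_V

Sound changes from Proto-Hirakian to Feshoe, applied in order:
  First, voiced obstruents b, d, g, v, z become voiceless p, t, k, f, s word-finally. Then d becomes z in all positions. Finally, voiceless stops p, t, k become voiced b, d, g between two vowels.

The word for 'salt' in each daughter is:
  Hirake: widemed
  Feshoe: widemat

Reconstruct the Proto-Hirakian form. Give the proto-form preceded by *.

Position 3: Hirake has d, Feshoe has d. Taking the neighbouring segments as reconstructed: Hirake d could go back to *t or *d; Feshoe d can only go back to *t — the one source consistent with every daughter is *t.
Position 7: Hirake has d, Feshoe has t. Taking the neighbouring segments as reconstructed: Hirake d can only go back to *d; Feshoe t could go back to *t or *d — the one source consistent with every daughter is *d.
This points to *witemad. Verify forward in each daughter:
Hirake: *witemad
  witemad (rule 1 does not apply)
  witemad → witemed   [vowel merger]
  witemed (rule 3 does not apply)
  witemed → widemed   [intervocalic voicing]
  giving Hirake widemed.
Feshoe: *witemad
  witemad → witemat   [final devoicing]
  witemat (rule 2 does not apply)
  witemat → widemat   [intervocalic voicing]
  giving Feshoe widemat.
Only *witemad yields all of Hirake widemed, Feshoe widemat.

*witemad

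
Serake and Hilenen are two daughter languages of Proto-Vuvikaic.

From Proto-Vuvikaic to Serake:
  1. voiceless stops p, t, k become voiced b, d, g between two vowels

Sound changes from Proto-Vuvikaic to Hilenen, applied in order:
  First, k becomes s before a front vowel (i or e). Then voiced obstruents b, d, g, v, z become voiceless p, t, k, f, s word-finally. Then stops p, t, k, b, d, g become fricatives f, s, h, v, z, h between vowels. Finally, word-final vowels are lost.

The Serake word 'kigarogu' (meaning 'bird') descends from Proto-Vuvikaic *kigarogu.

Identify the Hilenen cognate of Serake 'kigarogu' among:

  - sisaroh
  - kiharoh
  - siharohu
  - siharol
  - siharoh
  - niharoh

Hilenen: *kigarogu
  kigarogu → sigarogu   [palatalisation]
  sigarogu (rule 2 does not apply)
  sigarogu → siharohu   [intervocalic lenition]
  siharohu → siharoh   [apocope]
  giving Hilenen siharoh.
Only 'siharoh' matches the regular Hilenen development of *kigarogu.

siharoh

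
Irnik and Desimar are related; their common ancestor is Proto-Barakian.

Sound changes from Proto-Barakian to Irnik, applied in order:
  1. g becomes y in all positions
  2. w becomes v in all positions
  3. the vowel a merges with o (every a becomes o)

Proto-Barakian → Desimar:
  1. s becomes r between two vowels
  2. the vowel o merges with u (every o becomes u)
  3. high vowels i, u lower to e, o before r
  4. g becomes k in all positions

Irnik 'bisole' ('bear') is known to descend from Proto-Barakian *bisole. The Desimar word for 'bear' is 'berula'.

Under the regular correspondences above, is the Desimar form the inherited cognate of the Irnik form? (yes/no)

Derive the expected Desimar reflex of *bisole:
Desimar: *bisole
  bisole → birole   [rhotacism]
  birole → birule   [vowel merger]
  birule → berule   [pre-rhotic lowering]
  berule (rule 4 does not apply)
  giving Desimar berule.
The regular Desimar reflex would be 'berule', but the attested form is 'berula'. The correspondence is irregular, so they are not cognates (the Desimar form has a different source).

no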